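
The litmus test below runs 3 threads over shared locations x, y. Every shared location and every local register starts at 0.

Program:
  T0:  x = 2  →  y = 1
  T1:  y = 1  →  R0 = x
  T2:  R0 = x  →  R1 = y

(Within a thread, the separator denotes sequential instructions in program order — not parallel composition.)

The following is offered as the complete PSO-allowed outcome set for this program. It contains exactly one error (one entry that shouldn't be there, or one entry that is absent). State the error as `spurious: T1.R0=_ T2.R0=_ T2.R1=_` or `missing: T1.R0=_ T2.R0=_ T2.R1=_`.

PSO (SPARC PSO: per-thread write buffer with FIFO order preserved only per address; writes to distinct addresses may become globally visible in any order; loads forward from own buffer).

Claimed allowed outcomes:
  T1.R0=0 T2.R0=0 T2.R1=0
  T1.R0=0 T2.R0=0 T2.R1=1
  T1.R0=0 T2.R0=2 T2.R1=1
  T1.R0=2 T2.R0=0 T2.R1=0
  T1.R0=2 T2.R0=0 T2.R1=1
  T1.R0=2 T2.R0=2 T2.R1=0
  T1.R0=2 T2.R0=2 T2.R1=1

missing: T1.R0=0 T2.R0=2 T2.R1=0

outcome vector order: (T1.R0,T2.R0,T2.R1)
PSO (8): 000 001 020 021 200 201 220 221
PSO∖claimed = {020}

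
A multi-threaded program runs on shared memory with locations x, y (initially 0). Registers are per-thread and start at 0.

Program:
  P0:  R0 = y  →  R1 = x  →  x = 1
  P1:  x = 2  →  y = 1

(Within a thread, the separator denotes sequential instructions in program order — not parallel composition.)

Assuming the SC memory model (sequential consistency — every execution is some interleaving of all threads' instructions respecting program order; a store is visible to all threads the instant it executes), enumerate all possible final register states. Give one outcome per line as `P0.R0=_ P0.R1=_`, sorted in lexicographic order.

outcome vector order: (P0.R0,P0.R1)
|SC outcomes| = 3

P0.R0=0 P0.R1=0
P0.R0=0 P0.R1=2
P0.R0=1 P0.R1=2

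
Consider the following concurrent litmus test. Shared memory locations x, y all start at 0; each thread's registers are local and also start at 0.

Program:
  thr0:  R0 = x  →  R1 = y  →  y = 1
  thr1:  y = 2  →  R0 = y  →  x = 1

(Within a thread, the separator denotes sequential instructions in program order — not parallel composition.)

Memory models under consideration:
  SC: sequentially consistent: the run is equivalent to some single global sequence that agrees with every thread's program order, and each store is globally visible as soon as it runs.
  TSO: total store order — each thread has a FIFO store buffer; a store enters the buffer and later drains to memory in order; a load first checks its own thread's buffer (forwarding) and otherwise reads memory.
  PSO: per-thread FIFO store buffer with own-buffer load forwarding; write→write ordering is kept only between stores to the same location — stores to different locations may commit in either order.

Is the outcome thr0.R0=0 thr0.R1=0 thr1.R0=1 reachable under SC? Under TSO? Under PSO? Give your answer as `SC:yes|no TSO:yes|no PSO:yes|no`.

outcome vector order: (thr0.R0,thr0.R1,thr1.R0)
SC: 5 outcomes — {(0,0,1) (0,0,2) (0,2,1) (0,2,2) (1,2,2)}
TSO: 5 outcomes — {(0,0,1) (0,0,2) (0,2,1) (0,2,2) (1,2,2)}
PSO: 6 outcomes — {(0,0,1) (0,0,2) (0,2,1) (0,2,2) (1,0,2) (1,2,2)}
target (0,0,1) ∈ {SC,TSO,PSO}

SC:yes TSO:yes PSO:yes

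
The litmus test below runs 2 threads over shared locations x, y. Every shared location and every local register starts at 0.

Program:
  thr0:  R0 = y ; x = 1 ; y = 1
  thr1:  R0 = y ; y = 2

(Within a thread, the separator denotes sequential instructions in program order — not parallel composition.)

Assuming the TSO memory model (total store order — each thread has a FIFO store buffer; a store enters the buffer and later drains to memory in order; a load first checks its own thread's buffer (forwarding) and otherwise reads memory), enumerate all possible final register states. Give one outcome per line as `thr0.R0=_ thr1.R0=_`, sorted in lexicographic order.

outcome vector order: (thr0.R0,thr1.R0)
|TSO outcomes| = 3

thr0.R0=0 thr1.R0=0
thr0.R0=0 thr1.R0=1
thr0.R0=2 thr1.R0=0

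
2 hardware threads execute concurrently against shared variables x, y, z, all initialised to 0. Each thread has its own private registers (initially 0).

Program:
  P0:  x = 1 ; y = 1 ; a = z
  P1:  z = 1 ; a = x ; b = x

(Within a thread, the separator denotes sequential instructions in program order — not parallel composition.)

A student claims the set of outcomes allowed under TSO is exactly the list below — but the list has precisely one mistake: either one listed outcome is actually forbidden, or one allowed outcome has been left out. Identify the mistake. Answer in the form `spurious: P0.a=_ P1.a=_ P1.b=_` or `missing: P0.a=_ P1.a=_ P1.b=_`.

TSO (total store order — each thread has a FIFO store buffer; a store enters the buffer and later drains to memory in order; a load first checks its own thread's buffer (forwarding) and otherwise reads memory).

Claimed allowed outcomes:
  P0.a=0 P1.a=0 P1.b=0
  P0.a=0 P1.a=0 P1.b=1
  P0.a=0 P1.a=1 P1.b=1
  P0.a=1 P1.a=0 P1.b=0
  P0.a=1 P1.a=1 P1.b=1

outcome vector order: (P0.a,P1.a,P1.b)
under TSO → (0,0,0), (0,0,1), (0,1,1), (1,0,0), (1,0,1), (1,1,1)
TSO∖claimed = {(1,0,1)}

missing: P0.a=1 P1.a=0 P1.b=1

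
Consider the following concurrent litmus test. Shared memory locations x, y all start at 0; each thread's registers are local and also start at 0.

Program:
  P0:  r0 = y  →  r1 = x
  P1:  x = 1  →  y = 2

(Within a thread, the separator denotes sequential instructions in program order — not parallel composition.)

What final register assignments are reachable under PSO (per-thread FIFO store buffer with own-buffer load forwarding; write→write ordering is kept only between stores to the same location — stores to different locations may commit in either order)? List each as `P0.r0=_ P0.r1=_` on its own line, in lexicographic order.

P0.r0=0 P0.r1=0
P0.r0=0 P0.r1=1
P0.r0=2 P0.r1=0
P0.r0=2 P0.r1=1

outcome vector order: (P0.r0,P0.r1)
|PSO outcomes| = 4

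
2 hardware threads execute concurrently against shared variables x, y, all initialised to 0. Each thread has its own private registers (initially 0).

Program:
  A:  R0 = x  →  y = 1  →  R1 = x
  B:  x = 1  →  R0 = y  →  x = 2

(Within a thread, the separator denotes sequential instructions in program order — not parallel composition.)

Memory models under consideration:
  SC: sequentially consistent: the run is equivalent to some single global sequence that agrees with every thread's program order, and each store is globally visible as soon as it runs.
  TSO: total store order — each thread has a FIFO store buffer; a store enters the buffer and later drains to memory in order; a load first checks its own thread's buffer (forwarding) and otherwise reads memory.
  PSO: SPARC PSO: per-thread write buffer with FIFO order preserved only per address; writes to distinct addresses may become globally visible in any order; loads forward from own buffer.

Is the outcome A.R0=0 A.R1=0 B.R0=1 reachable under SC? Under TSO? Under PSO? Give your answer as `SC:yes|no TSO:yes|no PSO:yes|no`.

outcome vector order: (A.R0,A.R1,B.R0)
under SC → <0 0 1>; <0 1 0>; <0 1 1>; <0 2 0>; <0 2 1>; <1 1 0>; <1 1 1>; <1 2 0>; <1 2 1>; <2 2 0>
under TSO → <0 0 0>; <0 0 1>; <0 1 0>; <0 1 1>; <0 2 0>; <0 2 1>; <1 1 0>; <1 1 1>; <1 2 0>; <1 2 1>; <2 2 0>
under PSO → <0 0 0>; <0 0 1>; <0 1 0>; <0 1 1>; <0 2 0>; <0 2 1>; <1 1 0>; <1 1 1>; <1 2 0>; <1 2 1>; <2 2 0>
target <0 0 1> ∈ {SC,TSO,PSO}

SC:yes TSO:yes PSO:yes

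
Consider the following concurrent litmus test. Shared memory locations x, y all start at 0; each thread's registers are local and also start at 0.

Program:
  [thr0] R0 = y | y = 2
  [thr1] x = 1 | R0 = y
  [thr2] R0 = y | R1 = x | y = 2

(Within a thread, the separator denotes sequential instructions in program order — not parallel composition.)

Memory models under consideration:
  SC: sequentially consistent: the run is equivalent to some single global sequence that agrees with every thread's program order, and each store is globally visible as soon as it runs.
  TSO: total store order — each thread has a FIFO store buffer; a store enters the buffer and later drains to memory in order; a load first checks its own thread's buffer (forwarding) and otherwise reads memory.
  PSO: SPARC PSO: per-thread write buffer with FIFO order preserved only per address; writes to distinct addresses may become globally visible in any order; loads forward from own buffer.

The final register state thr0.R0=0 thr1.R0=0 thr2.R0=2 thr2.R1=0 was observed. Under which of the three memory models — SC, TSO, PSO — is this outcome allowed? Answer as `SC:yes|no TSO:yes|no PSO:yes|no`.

outcome vector order: (thr0.R0,thr1.R0,thr2.R0,thr2.R1)
under SC → 0/0/0/0, 0/0/0/1, 0/0/2/1, 0/2/0/0, 0/2/0/1, 0/2/2/0, 0/2/2/1, 2/0/0/0, 2/0/0/1, 2/2/0/0, 2/2/0/1
under TSO → 0/0/0/0, 0/0/0/1, 0/0/2/0, 0/0/2/1, 0/2/0/0, 0/2/0/1, 0/2/2/0, 0/2/2/1, 2/0/0/0, 2/0/0/1, 2/2/0/0, 2/2/0/1
under PSO → 0/0/0/0, 0/0/0/1, 0/0/2/0, 0/0/2/1, 0/2/0/0, 0/2/0/1, 0/2/2/0, 0/2/2/1, 2/0/0/0, 2/0/0/1, 2/2/0/0, 2/2/0/1
target 0/0/2/0 ∈ {TSO,PSO}

SC:no TSO:yes PSO:yes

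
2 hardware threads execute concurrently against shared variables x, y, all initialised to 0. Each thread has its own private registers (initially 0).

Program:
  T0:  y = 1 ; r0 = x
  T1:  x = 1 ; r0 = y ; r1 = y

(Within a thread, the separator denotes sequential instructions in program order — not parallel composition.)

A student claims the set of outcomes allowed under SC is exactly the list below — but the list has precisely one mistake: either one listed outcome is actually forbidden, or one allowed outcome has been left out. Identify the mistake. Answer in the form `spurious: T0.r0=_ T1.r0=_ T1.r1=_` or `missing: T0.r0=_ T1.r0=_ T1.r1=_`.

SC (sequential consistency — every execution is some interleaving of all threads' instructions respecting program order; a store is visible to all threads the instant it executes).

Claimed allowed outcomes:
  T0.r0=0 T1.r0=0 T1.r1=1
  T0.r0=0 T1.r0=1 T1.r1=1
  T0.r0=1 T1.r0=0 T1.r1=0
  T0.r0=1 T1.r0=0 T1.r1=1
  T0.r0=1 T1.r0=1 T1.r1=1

spurious: T0.r0=0 T1.r0=0 T1.r1=1

outcome vector order: (T0.r0,T1.r0,T1.r1)
under SC → <0 1 1>; <1 0 0>; <1 0 1>; <1 1 1>
claimed∖SC = {<0 0 1>}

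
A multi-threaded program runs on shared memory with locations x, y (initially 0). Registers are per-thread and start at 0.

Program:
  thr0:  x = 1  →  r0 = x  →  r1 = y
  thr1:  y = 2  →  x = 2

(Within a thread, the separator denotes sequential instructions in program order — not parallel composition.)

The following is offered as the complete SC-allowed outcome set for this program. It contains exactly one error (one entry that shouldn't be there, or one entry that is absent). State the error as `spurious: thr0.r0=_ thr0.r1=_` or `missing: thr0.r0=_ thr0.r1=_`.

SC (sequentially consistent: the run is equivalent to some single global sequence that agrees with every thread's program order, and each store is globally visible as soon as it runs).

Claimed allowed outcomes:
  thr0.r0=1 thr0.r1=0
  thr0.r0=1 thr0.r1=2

missing: thr0.r0=2 thr0.r1=2

outcome vector order: (thr0.r0,thr0.r1)
SC: 3 outcomes — {1/0, 1/2, 2/2}
SC∖claimed = {2/2}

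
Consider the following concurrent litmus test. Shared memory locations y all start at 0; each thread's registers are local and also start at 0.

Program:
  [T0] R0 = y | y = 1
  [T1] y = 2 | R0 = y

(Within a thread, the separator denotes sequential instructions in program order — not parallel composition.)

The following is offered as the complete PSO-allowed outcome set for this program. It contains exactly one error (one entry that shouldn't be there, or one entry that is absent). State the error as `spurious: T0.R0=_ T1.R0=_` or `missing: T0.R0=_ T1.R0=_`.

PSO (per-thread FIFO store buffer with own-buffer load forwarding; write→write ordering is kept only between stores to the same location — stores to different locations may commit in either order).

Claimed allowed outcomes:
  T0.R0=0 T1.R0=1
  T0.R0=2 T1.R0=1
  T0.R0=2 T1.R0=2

outcome vector order: (T0.R0,T1.R0)
PSO (4): 0/1 0/2 2/1 2/2
PSO∖claimed = {0/2}

missing: T0.R0=0 T1.R0=2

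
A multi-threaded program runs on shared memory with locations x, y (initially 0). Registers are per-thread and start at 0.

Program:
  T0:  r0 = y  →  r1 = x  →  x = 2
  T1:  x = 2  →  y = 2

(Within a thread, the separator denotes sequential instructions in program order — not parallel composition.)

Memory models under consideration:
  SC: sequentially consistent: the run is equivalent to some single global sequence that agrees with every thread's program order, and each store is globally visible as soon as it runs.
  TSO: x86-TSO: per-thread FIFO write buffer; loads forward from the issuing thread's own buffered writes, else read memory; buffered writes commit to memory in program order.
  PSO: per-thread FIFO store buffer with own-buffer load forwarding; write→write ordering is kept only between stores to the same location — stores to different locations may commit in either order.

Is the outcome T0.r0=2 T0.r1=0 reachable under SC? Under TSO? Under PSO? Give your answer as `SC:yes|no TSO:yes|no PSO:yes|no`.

outcome vector order: (T0.r0,T0.r1)
SC (3): 00 02 22
TSO (3): 00 02 22
PSO (4): 00 02 20 22
target 20 ∈ {PSO}

SC:no TSO:no PSO:yes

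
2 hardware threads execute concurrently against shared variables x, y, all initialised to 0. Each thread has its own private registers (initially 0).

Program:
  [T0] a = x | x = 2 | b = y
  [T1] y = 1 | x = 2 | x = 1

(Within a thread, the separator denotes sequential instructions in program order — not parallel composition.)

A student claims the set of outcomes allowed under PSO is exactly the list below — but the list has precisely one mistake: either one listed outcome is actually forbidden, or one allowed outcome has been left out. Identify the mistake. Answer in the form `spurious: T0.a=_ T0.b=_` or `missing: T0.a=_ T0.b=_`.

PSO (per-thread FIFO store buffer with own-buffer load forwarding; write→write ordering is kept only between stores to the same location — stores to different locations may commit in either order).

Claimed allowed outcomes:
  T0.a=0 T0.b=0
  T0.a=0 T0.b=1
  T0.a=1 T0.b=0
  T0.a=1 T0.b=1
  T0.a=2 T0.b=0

outcome vector order: (T0.a,T0.b)
PSO: 6 outcomes — {<0 0>; <0 1>; <1 0>; <1 1>; <2 0>; <2 1>}
PSO∖claimed = {<2 1>}

missing: T0.a=2 T0.b=1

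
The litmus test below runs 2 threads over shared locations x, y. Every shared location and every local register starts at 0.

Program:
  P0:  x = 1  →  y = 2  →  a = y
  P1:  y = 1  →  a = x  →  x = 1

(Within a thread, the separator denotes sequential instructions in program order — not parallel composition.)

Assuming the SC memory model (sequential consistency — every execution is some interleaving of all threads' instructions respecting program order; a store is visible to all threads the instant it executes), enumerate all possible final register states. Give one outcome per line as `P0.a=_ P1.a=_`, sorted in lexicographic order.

outcome vector order: (P0.a,P1.a)
|SC outcomes| = 3

P0.a=1 P1.a=1
P0.a=2 P1.a=0
P0.a=2 P1.a=1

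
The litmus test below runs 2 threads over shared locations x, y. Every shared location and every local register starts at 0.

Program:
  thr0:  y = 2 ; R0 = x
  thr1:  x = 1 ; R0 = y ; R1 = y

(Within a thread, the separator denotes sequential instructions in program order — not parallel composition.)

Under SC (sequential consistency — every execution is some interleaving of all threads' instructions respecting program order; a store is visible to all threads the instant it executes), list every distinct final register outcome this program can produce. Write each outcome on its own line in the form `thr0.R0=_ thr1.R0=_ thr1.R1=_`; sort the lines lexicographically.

outcome vector order: (thr0.R0,thr1.R0,thr1.R1)
|SC outcomes| = 4

thr0.R0=0 thr1.R0=2 thr1.R1=2
thr0.R0=1 thr1.R0=0 thr1.R1=0
thr0.R0=1 thr1.R0=0 thr1.R1=2
thr0.R0=1 thr1.R0=2 thr1.R1=2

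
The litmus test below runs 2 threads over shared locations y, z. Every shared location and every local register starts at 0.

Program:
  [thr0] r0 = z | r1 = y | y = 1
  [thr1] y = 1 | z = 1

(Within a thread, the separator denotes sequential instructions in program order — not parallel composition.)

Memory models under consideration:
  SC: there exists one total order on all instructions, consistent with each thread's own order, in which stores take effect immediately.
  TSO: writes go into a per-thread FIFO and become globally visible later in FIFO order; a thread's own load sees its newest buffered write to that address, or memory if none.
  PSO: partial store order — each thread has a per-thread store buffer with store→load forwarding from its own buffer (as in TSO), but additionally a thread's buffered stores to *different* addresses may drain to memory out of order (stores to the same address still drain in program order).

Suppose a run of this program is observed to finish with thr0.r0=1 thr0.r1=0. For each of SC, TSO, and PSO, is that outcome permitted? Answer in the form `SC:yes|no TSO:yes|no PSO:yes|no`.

outcome vector order: (thr0.r0,thr0.r1)
[SC] allowed = {(0,0); (0,1); (1,1)}
[TSO] allowed = {(0,0); (0,1); (1,1)}
[PSO] allowed = {(0,0); (0,1); (1,0); (1,1)}
target (1,0) ∈ {PSO}

SC:no TSO:no PSO:yes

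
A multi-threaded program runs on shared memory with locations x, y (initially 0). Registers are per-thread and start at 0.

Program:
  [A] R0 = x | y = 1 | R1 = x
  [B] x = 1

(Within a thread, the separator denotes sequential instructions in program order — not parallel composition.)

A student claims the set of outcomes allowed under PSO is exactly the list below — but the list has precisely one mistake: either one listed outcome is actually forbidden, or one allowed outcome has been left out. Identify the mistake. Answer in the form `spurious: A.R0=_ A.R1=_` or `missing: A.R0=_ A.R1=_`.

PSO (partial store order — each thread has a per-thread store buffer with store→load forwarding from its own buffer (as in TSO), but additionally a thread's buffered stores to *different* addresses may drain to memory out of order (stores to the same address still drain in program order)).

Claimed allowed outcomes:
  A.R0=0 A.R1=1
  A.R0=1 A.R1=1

missing: A.R0=0 A.R1=0

outcome vector order: (A.R0,A.R1)
[PSO] allowed = {(0,0), (0,1), (1,1)}
PSO∖claimed = {(0,0)}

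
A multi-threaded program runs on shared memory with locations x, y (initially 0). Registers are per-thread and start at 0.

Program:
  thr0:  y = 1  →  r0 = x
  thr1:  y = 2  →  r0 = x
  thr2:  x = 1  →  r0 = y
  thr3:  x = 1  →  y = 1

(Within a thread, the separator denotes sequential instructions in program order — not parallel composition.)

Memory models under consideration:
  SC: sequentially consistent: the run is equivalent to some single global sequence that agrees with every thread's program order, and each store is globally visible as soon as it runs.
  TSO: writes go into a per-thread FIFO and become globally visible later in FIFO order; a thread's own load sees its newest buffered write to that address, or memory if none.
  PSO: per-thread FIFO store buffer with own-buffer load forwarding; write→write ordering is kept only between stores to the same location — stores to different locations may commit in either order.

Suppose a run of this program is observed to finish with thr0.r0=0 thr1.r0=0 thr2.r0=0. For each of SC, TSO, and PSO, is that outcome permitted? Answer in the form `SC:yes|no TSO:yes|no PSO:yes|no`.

SC:no TSO:yes PSO:yes

outcome vector order: (thr0.r0,thr1.r0,thr2.r0)
SC: 9 outcomes — {0/0/1 0/0/2 0/1/1 0/1/2 1/0/1 1/0/2 1/1/0 1/1/1 1/1/2}
TSO: 12 outcomes — {0/0/0 0/0/1 0/0/2 0/1/0 0/1/1 0/1/2 1/0/0 1/0/1 1/0/2 1/1/0 1/1/1 1/1/2}
PSO: 12 outcomes — {0/0/0 0/0/1 0/0/2 0/1/0 0/1/1 0/1/2 1/0/0 1/0/1 1/0/2 1/1/0 1/1/1 1/1/2}
target 0/0/0 ∈ {TSO,PSO}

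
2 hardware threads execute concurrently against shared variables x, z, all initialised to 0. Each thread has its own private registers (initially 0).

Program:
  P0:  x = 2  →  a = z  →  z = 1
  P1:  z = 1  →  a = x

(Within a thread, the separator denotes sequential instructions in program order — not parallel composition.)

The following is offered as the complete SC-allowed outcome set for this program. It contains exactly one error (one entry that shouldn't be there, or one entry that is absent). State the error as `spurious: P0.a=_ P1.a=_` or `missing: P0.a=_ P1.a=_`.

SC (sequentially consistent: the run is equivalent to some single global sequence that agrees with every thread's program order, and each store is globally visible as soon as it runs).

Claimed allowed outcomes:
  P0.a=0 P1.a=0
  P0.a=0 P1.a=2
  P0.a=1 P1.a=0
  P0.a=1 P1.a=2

spurious: P0.a=0 P1.a=0

outcome vector order: (P0.a,P1.a)
[SC] allowed = {0/2 1/0 1/2}
claimed∖SC = {0/0}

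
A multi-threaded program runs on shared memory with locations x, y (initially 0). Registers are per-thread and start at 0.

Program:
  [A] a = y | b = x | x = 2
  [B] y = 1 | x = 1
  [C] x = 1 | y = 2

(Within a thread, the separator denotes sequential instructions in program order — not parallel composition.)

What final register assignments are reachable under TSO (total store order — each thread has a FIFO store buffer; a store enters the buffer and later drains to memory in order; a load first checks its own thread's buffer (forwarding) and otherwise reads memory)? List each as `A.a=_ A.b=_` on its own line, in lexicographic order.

A.a=0 A.b=0
A.a=0 A.b=1
A.a=1 A.b=0
A.a=1 A.b=1
A.a=2 A.b=1

outcome vector order: (A.a,A.b)
|TSO outcomes| = 5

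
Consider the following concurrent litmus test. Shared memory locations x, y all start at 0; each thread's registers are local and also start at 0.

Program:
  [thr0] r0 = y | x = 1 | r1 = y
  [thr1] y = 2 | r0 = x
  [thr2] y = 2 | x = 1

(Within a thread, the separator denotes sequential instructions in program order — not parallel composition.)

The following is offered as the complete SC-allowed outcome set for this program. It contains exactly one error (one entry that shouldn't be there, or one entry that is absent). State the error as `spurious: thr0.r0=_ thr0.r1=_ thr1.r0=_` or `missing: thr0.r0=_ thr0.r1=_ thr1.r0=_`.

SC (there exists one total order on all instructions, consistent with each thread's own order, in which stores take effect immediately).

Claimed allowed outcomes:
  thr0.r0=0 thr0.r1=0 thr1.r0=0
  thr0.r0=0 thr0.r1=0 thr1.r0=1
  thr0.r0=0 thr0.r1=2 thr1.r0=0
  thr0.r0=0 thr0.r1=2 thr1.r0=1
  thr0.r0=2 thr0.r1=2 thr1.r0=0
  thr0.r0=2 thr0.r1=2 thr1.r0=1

spurious: thr0.r0=0 thr0.r1=0 thr1.r0=0

outcome vector order: (thr0.r0,thr0.r1,thr1.r0)
SC: 5 outcomes — {<0 0 1> <0 2 0> <0 2 1> <2 2 0> <2 2 1>}
claimed∖SC = {<0 0 0>}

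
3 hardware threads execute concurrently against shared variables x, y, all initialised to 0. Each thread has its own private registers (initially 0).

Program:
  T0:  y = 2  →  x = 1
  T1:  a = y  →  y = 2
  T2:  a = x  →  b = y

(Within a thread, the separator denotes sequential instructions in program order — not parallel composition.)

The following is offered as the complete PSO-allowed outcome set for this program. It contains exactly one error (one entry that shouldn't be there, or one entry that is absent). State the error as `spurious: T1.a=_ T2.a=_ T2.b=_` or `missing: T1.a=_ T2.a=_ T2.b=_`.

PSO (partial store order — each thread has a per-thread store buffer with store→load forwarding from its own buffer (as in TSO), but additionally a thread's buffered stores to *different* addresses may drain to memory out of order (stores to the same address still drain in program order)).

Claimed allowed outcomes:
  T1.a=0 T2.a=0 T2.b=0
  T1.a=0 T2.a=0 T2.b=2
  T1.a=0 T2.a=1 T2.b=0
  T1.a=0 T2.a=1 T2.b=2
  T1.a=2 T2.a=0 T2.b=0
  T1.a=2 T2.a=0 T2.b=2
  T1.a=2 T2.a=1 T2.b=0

outcome vector order: (T1.a,T2.a,T2.b)
PSO: 8 outcomes — {<0 0 0> <0 0 2> <0 1 0> <0 1 2> <2 0 0> <2 0 2> <2 1 0> <2 1 2>}
PSO∖claimed = {<2 1 2>}

missing: T1.a=2 T2.a=1 T2.b=2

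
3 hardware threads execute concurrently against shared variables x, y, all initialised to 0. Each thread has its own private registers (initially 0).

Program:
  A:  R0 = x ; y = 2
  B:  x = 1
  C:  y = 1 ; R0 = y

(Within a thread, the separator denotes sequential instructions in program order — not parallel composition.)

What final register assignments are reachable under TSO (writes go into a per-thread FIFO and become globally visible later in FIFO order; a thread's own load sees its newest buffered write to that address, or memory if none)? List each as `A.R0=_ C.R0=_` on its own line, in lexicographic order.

outcome vector order: (A.R0,C.R0)
|TSO outcomes| = 4

A.R0=0 C.R0=1
A.R0=0 C.R0=2
A.R0=1 C.R0=1
A.R0=1 C.R0=2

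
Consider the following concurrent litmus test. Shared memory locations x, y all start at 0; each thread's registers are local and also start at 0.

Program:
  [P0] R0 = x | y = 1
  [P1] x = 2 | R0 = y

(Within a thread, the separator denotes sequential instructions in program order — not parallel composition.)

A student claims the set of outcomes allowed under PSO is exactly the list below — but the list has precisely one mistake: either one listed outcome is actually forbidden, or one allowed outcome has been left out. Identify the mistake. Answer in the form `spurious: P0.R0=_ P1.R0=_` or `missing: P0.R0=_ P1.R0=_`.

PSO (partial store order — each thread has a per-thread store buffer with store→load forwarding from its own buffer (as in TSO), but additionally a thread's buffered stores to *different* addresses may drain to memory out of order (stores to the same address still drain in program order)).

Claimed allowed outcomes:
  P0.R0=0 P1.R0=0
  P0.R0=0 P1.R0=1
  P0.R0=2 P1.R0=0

outcome vector order: (P0.R0,P1.R0)
[PSO] allowed = {(0,0), (0,1), (2,0), (2,1)}
PSO∖claimed = {(2,1)}

missing: P0.R0=2 P1.R0=1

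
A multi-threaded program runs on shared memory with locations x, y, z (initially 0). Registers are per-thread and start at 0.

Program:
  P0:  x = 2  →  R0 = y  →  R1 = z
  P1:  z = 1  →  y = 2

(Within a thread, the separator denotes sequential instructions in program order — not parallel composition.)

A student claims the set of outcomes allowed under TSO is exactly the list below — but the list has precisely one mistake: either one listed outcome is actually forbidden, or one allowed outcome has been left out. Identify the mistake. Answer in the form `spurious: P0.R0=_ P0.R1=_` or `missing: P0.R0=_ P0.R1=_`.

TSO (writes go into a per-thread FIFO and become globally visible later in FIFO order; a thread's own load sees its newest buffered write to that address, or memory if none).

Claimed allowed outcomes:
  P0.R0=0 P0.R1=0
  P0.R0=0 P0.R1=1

missing: P0.R0=2 P0.R1=1

outcome vector order: (P0.R0,P0.R1)
TSO: 3 outcomes — {<0 0> <0 1> <2 1>}
TSO∖claimed = {<2 1>}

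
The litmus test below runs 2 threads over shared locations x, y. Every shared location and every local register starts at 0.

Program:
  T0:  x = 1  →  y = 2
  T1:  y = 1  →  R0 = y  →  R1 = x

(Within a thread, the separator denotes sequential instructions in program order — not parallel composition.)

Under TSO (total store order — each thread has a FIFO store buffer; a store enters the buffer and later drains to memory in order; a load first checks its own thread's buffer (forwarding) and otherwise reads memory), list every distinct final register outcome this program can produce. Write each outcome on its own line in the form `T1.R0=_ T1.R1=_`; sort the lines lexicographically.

T1.R0=1 T1.R1=0
T1.R0=1 T1.R1=1
T1.R0=2 T1.R1=1

outcome vector order: (T1.R0,T1.R1)
|TSO outcomes| = 3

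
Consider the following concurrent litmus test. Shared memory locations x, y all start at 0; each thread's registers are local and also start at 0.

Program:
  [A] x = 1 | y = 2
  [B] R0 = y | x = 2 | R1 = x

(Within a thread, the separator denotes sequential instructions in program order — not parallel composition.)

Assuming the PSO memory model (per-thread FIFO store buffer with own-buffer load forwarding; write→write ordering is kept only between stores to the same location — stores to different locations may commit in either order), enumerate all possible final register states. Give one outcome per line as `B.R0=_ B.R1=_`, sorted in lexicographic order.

outcome vector order: (B.R0,B.R1)
|PSO outcomes| = 4

B.R0=0 B.R1=1
B.R0=0 B.R1=2
B.R0=2 B.R1=1
B.R0=2 B.R1=2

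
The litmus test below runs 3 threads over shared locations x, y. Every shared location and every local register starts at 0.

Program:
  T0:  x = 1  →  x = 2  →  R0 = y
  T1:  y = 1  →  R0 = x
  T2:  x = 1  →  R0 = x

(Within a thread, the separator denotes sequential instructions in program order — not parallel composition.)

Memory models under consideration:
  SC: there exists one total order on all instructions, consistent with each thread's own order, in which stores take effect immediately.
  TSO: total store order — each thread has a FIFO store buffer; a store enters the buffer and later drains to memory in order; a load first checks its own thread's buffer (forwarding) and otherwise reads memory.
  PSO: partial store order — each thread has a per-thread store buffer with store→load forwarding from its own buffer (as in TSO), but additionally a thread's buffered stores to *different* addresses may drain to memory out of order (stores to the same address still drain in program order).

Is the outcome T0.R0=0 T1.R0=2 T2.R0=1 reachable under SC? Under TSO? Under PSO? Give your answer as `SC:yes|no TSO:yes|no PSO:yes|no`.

SC:yes TSO:yes PSO:yes

outcome vector order: (T0.R0,T1.R0,T2.R0)
SC: 9 outcomes — {011 021 022 101 102 111 112 121 122}
TSO: 12 outcomes — {001 002 011 012 021 022 101 102 111 112 121 122}
PSO: 12 outcomes — {001 002 011 012 021 022 101 102 111 112 121 122}
target 021 ∈ {SC,TSO,PSO}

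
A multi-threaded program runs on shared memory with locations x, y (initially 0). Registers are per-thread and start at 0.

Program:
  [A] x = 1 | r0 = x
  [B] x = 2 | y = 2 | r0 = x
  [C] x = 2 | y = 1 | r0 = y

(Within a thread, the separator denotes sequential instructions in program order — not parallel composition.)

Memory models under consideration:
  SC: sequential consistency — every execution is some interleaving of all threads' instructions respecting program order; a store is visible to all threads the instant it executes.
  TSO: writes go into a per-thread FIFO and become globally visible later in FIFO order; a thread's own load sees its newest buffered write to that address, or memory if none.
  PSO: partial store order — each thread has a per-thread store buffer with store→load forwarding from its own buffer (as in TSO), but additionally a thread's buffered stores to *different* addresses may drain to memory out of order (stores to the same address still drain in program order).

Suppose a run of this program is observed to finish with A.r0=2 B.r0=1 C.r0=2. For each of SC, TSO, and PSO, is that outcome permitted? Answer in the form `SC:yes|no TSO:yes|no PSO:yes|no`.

outcome vector order: (A.r0,B.r0,C.r0)
SC: 7 outcomes — {111, 112, 121, 122, 211, 221, 222}
TSO: 8 outcomes — {111, 112, 121, 122, 211, 212, 221, 222}
PSO: 8 outcomes — {111, 112, 121, 122, 211, 212, 221, 222}
target 212 ∈ {TSO,PSO}

SC:no TSO:yes PSO:yes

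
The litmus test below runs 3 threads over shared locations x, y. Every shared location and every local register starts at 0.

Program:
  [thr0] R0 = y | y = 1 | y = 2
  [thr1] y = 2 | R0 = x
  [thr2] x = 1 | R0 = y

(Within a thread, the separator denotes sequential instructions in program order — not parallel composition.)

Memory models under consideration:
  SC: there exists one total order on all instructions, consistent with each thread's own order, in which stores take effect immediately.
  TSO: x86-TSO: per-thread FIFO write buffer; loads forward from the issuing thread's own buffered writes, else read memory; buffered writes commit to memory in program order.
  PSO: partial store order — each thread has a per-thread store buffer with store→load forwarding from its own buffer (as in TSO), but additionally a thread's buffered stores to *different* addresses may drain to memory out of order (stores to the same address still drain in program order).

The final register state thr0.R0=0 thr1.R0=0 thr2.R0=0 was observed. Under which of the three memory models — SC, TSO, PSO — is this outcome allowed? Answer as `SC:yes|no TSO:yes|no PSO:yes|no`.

outcome vector order: (thr0.R0,thr1.R0,thr2.R0)
SC (10): <0 0 1>, <0 0 2>, <0 1 0>, <0 1 1>, <0 1 2>, <2 0 1>, <2 0 2>, <2 1 0>, <2 1 1>, <2 1 2>
TSO (12): <0 0 0>, <0 0 1>, <0 0 2>, <0 1 0>, <0 1 1>, <0 1 2>, <2 0 0>, <2 0 1>, <2 0 2>, <2 1 0>, <2 1 1>, <2 1 2>
PSO (12): <0 0 0>, <0 0 1>, <0 0 2>, <0 1 0>, <0 1 1>, <0 1 2>, <2 0 0>, <2 0 1>, <2 0 2>, <2 1 0>, <2 1 1>, <2 1 2>
target <0 0 0> ∈ {TSO,PSO}

SC:no TSO:yes PSO:yes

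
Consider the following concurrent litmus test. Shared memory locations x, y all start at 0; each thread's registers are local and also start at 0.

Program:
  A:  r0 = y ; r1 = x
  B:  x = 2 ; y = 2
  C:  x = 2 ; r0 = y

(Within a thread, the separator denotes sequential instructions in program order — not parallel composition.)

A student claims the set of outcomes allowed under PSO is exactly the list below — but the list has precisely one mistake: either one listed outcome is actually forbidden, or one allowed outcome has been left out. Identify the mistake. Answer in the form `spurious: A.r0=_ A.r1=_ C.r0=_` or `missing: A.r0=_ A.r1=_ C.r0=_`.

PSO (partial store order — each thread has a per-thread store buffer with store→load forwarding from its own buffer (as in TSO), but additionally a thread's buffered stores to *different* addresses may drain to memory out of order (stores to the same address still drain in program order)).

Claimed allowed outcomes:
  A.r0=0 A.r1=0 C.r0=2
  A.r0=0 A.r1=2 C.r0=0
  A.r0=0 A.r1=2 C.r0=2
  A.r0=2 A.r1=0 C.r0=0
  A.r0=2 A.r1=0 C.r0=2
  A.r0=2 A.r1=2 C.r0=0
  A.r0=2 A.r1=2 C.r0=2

missing: A.r0=0 A.r1=0 C.r0=0

outcome vector order: (A.r0,A.r1,C.r0)
PSO: 8 outcomes — {000 002 020 022 200 202 220 222}
PSO∖claimed = {000}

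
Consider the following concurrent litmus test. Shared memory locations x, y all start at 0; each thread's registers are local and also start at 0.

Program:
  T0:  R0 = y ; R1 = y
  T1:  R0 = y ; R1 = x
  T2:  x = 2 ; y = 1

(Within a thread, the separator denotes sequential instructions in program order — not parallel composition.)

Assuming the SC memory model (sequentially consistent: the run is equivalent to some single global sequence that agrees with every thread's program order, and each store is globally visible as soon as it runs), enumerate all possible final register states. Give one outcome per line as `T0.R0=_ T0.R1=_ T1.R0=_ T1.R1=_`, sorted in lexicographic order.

T0.R0=0 T0.R1=0 T1.R0=0 T1.R1=0
T0.R0=0 T0.R1=0 T1.R0=0 T1.R1=2
T0.R0=0 T0.R1=0 T1.R0=1 T1.R1=2
T0.R0=0 T0.R1=1 T1.R0=0 T1.R1=0
T0.R0=0 T0.R1=1 T1.R0=0 T1.R1=2
T0.R0=0 T0.R1=1 T1.R0=1 T1.R1=2
T0.R0=1 T0.R1=1 T1.R0=0 T1.R1=0
T0.R0=1 T0.R1=1 T1.R0=0 T1.R1=2
T0.R0=1 T0.R1=1 T1.R0=1 T1.R1=2

outcome vector order: (T0.R0,T0.R1,T1.R0,T1.R1)
|SC outcomes| = 9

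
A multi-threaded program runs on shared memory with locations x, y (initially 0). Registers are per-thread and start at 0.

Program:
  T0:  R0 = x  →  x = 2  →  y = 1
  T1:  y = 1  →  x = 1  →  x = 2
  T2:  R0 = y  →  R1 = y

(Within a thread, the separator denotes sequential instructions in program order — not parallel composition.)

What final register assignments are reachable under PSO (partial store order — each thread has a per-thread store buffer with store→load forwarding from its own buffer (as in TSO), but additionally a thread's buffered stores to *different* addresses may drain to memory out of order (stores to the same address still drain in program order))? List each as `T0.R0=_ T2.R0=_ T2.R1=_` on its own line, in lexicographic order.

outcome vector order: (T0.R0,T2.R0,T2.R1)
|PSO outcomes| = 9

T0.R0=0 T2.R0=0 T2.R1=0
T0.R0=0 T2.R0=0 T2.R1=1
T0.R0=0 T2.R0=1 T2.R1=1
T0.R0=1 T2.R0=0 T2.R1=0
T0.R0=1 T2.R0=0 T2.R1=1
T0.R0=1 T2.R0=1 T2.R1=1
T0.R0=2 T2.R0=0 T2.R1=0
T0.R0=2 T2.R0=0 T2.R1=1
T0.R0=2 T2.R0=1 T2.R1=1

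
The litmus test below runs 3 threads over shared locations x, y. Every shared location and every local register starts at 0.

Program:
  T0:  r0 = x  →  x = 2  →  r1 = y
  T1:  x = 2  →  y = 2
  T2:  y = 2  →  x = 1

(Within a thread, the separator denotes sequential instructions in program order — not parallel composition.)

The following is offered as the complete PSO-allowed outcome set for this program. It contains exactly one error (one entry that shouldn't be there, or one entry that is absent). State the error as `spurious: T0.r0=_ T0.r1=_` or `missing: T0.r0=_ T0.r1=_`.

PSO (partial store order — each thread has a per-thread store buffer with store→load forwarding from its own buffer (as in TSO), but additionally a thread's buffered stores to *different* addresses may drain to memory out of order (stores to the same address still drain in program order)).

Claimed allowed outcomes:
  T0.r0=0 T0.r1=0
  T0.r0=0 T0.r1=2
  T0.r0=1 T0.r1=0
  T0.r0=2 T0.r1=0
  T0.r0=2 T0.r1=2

missing: T0.r0=1 T0.r1=2

outcome vector order: (T0.r0,T0.r1)
[PSO] allowed = {(0,0), (0,2), (1,0), (1,2), (2,0), (2,2)}
PSO∖claimed = {(1,2)}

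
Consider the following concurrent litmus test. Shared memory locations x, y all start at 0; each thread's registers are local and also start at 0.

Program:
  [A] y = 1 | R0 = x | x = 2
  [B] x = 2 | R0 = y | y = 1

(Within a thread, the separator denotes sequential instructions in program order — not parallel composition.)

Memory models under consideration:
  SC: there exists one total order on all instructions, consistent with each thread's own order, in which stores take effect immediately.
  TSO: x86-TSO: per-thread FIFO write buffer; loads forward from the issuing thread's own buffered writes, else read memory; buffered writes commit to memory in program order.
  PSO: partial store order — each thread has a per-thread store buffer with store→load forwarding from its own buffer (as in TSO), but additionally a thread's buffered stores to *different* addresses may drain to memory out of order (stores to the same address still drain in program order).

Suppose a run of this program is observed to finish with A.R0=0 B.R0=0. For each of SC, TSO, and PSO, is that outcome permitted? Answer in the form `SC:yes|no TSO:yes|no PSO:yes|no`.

SC:no TSO:yes PSO:yes

outcome vector order: (A.R0,B.R0)
SC (3): <0 1> <2 0> <2 1>
TSO (4): <0 0> <0 1> <2 0> <2 1>
PSO (4): <0 0> <0 1> <2 0> <2 1>
target <0 0> ∈ {TSO,PSO}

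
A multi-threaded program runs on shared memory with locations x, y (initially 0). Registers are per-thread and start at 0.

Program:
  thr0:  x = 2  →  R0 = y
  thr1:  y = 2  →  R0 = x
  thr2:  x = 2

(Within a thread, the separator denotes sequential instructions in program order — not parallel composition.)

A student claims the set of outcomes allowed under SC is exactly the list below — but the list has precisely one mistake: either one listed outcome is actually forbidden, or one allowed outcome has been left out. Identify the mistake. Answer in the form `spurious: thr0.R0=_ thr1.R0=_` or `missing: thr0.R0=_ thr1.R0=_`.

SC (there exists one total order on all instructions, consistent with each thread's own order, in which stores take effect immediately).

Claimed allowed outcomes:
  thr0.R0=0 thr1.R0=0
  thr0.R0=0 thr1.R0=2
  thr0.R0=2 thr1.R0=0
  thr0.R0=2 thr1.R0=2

spurious: thr0.R0=0 thr1.R0=0

outcome vector order: (thr0.R0,thr1.R0)
SC: 3 outcomes — {02; 20; 22}
claimed∖SC = {00}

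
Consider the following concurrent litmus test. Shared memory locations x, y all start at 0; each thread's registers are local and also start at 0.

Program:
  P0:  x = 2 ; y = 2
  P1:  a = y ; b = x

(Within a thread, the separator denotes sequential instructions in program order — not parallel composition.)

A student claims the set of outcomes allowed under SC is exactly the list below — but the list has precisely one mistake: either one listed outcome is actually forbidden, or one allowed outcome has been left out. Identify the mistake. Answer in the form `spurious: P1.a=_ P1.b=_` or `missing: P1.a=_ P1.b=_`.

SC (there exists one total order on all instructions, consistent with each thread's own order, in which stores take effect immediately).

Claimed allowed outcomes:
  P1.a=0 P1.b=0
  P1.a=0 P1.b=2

missing: P1.a=2 P1.b=2

outcome vector order: (P1.a,P1.b)
SC (3): (0,0), (0,2), (2,2)
SC∖claimed = {(2,2)}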